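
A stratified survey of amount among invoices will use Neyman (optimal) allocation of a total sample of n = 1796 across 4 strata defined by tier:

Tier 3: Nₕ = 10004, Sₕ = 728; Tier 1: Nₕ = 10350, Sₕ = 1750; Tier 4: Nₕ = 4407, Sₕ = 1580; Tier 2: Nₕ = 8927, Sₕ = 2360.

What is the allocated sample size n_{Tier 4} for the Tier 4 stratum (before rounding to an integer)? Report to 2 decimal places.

234.07

Neyman allocation: nₕ = n·NₕSₕ / Σⱼ NⱼSⱼ.
Σ NⱼSⱼ = 10004·728 + 10350·1750 + 4407·1580 + 8927·2360 = 5.3426192 × 10^7.
n_{Tier 4} = 1796·4407·1580 / (5.3426192 × 10^7) = 234.07.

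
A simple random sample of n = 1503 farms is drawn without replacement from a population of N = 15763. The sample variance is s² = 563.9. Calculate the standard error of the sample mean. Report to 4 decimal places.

0.5826

Under SRS without replacement, Var(ȳ) = (1 − f)·s²/n with f = n/N = 1503/15763 = 0.09534987.
Var(ȳ) = (1 − 0.09534987)·563.9/1503 = 0.90465013·0.37518297 = 0.33940932.
SE(ȳ) = √(0.33940932) = 0.5826.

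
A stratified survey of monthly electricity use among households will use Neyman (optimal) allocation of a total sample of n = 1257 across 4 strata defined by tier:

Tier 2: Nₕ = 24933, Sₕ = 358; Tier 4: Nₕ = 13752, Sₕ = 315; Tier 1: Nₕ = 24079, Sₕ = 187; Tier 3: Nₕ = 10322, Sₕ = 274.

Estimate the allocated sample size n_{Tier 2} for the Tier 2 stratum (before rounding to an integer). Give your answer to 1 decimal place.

545.0

Neyman allocation: nₕ = n·NₕSₕ / Σⱼ NⱼSⱼ.
Σ NⱼSⱼ = 24933·358 + 13752·315 + 24079·187 + 10322·274 = 2.0588895 × 10^7.
n_{Tier 2} = 1257·24933·358 / (2.0588895 × 10^7) = 545.0.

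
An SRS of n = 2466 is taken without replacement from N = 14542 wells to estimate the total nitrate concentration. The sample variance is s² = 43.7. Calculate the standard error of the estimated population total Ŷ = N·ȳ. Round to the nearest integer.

1764

Var(Ŷ) = N²·Var(ȳ) = N²·(1 − n/N)·s²/n.
f = 2466/14542 = 0.16957777; Var(ȳ) = 0.83042223·43.7/2466 = 0.014715917.
Var(Ŷ) = 14542² · 0.014715917 = 3.1119715 × 10^6.
SE(Ŷ) = √(3.1119715 × 10^6) = 1764.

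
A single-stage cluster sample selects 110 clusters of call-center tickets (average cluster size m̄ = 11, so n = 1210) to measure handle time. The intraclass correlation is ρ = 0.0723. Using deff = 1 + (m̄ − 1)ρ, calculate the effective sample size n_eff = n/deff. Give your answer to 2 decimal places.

702.26

deff = 1 + (11 − 1)·0.0723 = 1 + 0.723 = 1.723.
n_eff = 1210 / 1.723 = 702.26.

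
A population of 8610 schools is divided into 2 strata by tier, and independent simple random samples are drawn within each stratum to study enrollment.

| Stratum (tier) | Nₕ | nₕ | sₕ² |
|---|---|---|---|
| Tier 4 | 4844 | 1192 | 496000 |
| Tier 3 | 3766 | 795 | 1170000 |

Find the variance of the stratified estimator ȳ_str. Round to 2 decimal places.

321.42

Var(ȳ_str) = Σₕ Wₕ²(1 − fₕ)sₕ²/nₕ with Wₕ = Nₕ/N, N = 8610.
Tier 4: Wₕ = 0.56260163; term = 0.56260163²·(1 − 0.24607762)·496000/1192 = 99.296518.
Tier 3: Wₕ = 0.43739837; term = 0.43739837²·(1 − 0.21109931)·1170000/795 = 222.12396.
Sum = 321.42048.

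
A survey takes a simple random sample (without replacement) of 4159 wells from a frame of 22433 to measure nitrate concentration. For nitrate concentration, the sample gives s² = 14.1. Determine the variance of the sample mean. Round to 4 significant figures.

0.002762

Under SRS without replacement, Var(ȳ) = (1 − f)·s²/n with f = n/N = 4159/22433 = 0.18539651.
Var(ȳ) = (1 − 0.18539651)·14.1/4159 = 0.81460349·0.003390238 = 0.0027616997.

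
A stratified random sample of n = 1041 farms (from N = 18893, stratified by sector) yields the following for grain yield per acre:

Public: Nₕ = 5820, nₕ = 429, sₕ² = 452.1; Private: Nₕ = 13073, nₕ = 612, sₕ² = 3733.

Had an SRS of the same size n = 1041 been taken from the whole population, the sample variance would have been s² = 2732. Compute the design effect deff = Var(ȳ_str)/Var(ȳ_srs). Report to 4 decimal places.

1.1599

Var(ȳ_str) = Σ Wₕ²(1−fₕ)sₕ²/nₕ with Wₕ = Nₕ/18893:
  Public: (5820/18893)²·(1−429/5820)·452.1/429 = 0.092633417
  Private: (13073/18893)²·(1−612/13073)·3733/612 = 2.783767
  → Var(ȳ_str) = 2.8764004.
Var(ȳ_srs) = (1 − 1041/18893)·2732/1041 = 2.4797958.
deff = 2.8764004 / 2.4797958 = 1.1599.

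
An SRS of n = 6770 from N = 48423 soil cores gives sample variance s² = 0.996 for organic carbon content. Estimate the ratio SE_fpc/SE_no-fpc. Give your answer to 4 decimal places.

f = n/N = 6770/48423 = 0.13980959.
SE_no-fpc = √(s²/n) = 0.012129289; SE_fpc = √((1−f)s²/n) = 0.011249485.
Ratio = √(1−f) = 0.92746450.

0.9275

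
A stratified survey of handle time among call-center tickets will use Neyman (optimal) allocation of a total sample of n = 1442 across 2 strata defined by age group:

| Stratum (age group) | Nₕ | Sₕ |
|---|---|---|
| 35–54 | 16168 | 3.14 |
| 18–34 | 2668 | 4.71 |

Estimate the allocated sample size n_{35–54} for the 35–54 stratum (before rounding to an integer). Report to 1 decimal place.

Neyman allocation: nₕ = n·NₕSₕ / Σⱼ NⱼSⱼ.
Σ NⱼSⱼ = 16168·3.14 + 2668·4.71 = 63333.8.
n_{35–54} = 1442·16168·3.14 / 63333.8 = 1155.9.

1155.9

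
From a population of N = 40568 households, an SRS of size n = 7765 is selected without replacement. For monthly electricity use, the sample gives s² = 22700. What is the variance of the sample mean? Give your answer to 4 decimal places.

2.3638

Under SRS without replacement, Var(ȳ) = (1 − f)·s²/n with f = n/N = 7765/40568 = 0.19140702.
Var(ȳ) = (1 − 0.19140702)·22700/7765 = 0.80859298·2.9233741 = 2.3638198.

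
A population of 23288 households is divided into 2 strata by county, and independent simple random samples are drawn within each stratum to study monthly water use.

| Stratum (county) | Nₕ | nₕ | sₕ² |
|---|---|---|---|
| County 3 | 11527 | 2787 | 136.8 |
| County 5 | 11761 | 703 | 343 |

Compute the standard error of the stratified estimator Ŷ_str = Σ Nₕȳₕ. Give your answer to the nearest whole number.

Var(Ŷ_str) = Σₕ Nₕ²(1 − fₕ)sₕ²/nₕ.
County 3: 11527²·(1 − 2787/11527)·136.8/2787 = 4.9451202 × 10^6.
County 5: 11761²·(1 − 703/11761)·343/703 = 6.3454092 × 10^7.
Sum = 6.8399212 × 10^7.
SE = √(6.8399212 × 10^7) = 8270.

8270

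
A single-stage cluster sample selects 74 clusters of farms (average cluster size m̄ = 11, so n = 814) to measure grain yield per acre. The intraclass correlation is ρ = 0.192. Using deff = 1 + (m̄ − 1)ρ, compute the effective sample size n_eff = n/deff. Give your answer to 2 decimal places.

278.77

deff = 1 + (11 − 1)·0.192 = 1 + 1.92 = 2.92.
n_eff = 814 / 2.92 = 278.77.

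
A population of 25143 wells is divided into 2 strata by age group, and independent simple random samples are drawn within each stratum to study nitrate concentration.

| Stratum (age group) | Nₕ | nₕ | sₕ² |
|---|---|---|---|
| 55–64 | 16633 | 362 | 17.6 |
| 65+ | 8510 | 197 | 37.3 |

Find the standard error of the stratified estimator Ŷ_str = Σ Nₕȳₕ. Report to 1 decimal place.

Var(Ŷ_str) = Σₕ Nₕ²(1 − fₕ)sₕ²/nₕ.
55–64: 16633²·(1 − 362/16633)·17.6/362 = 1.3157971 × 10^7.
65+: 8510²·(1 − 197/8510)·37.3/197 = 1.3394606 × 10^7.
Sum = 2.6552577 × 10^7.
SE = √(2.6552577 × 10^7) = 5152.9.

5152.9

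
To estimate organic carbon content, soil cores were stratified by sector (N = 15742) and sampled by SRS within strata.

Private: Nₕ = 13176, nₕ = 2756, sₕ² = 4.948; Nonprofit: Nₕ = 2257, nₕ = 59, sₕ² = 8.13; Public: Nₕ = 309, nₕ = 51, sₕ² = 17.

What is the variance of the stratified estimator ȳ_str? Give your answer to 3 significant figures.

Var(ȳ_str) = Σₕ Wₕ²(1 − fₕ)sₕ²/nₕ with Wₕ = Nₕ/N, N = 15742.
Private: Wₕ = 0.83699657; term = 0.83699657²·(1 − 0.20916818)·4.948/2756 = 9.9467675 × 10^-4.
Nonprofit: Wₕ = 0.14337441; term = 0.14337441²·(1 − 0.02614089)·8.13/59 = 0.0027585316.
Public: Wₕ = 0.01962902; term = 0.01962902²·(1 − 0.16504854)·17/51 = 1.0723514 × 10^-4.
Sum = 0.0038604435.

0.00386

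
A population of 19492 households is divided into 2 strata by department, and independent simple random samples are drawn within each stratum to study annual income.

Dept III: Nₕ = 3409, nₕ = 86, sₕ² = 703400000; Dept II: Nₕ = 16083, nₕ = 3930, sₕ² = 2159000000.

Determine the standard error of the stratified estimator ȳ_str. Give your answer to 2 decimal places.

Var(ȳ_str) = Σₕ Wₕ²(1 − fₕ)sₕ²/nₕ with Wₕ = Nₕ/N, N = 19492.
Dept III: Wₕ = 0.17489226; term = 0.17489226²·(1 − 0.02522734)·703400000/86 = 243864.42.
Dept II: Wₕ = 0.82510774; term = 0.82510774²·(1 − 0.24435740)·2159000000/3930 = 282616.72.
Sum = 526481.14.
SE = √(526481.14) = 725.59.

725.59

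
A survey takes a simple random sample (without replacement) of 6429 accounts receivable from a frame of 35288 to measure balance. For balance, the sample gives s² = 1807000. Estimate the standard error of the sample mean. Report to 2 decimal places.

15.16

Under SRS without replacement, Var(ȳ) = (1 − f)·s²/n with f = n/N = 6429/35288 = 0.18218658.
Var(ȳ) = (1 − 0.18218658)·1807000/6429 = 0.81781342·281.07015 = 229.86294.
SE(ȳ) = √(229.86294) = 15.16.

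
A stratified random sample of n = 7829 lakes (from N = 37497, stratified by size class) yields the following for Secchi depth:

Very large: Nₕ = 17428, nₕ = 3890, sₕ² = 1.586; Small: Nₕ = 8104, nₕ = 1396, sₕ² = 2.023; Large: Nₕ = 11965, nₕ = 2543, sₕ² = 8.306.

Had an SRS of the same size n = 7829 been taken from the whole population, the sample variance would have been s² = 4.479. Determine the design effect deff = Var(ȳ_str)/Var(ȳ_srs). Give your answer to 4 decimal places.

Var(ȳ_str) = Σ Wₕ²(1−fₕ)sₕ²/nₕ with Wₕ = Nₕ/37497:
  Very large: (17428/37497)²·(1−3890/17428)·1.586/3890 = 6.8416775 × 10^-5
  Small: (8104/37497)²·(1−1396/8104)·2.023/1396 = 5.6028617 × 10^-5
  Large: (11965/37497)²·(1−2543/11965)·8.306/2543 = 2.6188361 × 10^-4
  → Var(ȳ_str) = 3.86329 × 10^-4.
Var(ȳ_srs) = (1 − 7829/37497)·4.479/7829 = 4.5265416 × 10^-4.
deff = (3.86329 × 10^-4) / (4.5265416 × 10^-4) = 0.8535.

0.8535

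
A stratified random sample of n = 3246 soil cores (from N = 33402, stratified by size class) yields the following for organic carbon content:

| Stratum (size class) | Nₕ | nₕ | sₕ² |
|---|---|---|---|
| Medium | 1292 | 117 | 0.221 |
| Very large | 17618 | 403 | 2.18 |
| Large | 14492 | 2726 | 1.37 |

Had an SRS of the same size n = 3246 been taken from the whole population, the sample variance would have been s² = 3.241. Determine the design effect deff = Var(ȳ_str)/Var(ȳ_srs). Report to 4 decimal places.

Var(ȳ_str) = Σ Wₕ²(1−fₕ)sₕ²/nₕ with Wₕ = Nₕ/33402:
  Medium: (1292/33402)²·(1−117/1292)·0.221/117 = 2.57017 × 10^-6
  Very large: (17618/33402)²·(1−403/17618)·2.18/403 = 0.0014705173
  Large: (14492/33402)²·(1−2726/14492)·1.37/2726 = 7.6808086 × 10^-5
  → Var(ȳ_str) = 0.0015498956.
Var(ȳ_srs) = (1 − 3246/33402)·3.241/3246 = 9.0142952 × 10^-4.
deff = 0.0015498956 / (9.0142952 × 10^-4) = 1.7194.

1.7194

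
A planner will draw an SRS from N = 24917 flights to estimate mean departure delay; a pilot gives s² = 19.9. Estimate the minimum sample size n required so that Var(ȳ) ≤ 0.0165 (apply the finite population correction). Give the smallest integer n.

1151

Without fpc, n₀ = s²/D = 19.9/0.0165 = 1206.0606.
With fpc, (1 − n/N)·s²/n ≤ D requires n ≥ n₀/(1 + n₀/N) = 1206.0606/(1 + 1206.0606/24917) = 1150.3787.
Rounding up, n = 1151.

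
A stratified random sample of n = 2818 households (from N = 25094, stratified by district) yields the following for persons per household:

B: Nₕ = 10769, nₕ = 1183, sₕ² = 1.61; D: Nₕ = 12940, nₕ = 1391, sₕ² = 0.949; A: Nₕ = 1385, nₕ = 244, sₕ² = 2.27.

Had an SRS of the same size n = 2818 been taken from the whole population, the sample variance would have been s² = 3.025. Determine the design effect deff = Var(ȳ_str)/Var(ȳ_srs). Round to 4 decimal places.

Var(ȳ_str) = Σ Wₕ²(1−fₕ)sₕ²/nₕ with Wₕ = Nₕ/25094:
  B: (10769/25094)²·(1−1183/10769)·1.61/1183 = 2.2310749 × 10^-4
  D: (12940/25094)²·(1−1391/12940)·0.949/1391 = 1.619116 × 10^-4
  A: (1385/25094)²·(1−244/1385)·2.27/244 = 2.3347031 × 10^-5
  → Var(ȳ_str) = 4.0836612 × 10^-4.
Var(ȳ_srs) = (1 − 2818/25094)·3.025/2818 = 9.5290961 × 10^-4.
deff = (4.0836612 × 10^-4) / (9.5290961 × 10^-4) = 0.4285.

0.4285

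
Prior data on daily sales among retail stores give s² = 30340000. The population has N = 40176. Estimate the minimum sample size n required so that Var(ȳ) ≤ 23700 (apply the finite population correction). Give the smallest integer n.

1241

Without fpc, n₀ = s²/D = 30340000/23700 = 1280.1688.
With fpc, (1 − n/N)·s²/n ≤ D requires n ≥ n₀/(1 + n₀/N) = 1280.1688/(1 + 1280.1688/40176) = 1240.6371.
Rounding up, n = 1241.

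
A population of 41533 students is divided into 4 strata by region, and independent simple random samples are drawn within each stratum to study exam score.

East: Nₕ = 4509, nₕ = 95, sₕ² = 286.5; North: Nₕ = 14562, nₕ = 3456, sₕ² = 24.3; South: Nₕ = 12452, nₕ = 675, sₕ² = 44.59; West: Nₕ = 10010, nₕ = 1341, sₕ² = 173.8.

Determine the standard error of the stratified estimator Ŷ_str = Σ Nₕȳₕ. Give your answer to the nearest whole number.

Var(Ŷ_str) = Σₕ Nₕ²(1 − fₕ)sₕ²/nₕ.
East: 4509²·(1 − 95/4509)·286.5/95 = 6.0022432 × 10^7.
North: 14562²·(1 − 3456/14562)·24.3/3456 = 1.1371329 × 10^6.
South: 12452²·(1 − 675/12452)·44.59/675 = 9.6874057 × 10^6.
West: 10010²·(1 − 1341/10010)·173.8/1341 = 1.1246673 × 10^7.
Sum = 8.2093644 × 10^7.
SE = √(8.2093644 × 10^7) = 9061.

9061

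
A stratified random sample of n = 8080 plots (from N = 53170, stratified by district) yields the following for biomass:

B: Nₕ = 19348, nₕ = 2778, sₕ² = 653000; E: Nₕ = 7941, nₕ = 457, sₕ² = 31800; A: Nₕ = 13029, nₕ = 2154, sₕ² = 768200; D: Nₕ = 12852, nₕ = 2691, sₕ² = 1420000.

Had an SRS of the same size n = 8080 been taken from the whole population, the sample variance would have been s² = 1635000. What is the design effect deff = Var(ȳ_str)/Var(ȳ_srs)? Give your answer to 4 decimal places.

0.4101

Var(ȳ_str) = Σ Wₕ²(1−fₕ)sₕ²/nₕ with Wₕ = Nₕ/53170:
  B: (19348/53170)²·(1−2778/19348)·653000/2778 = 26.656689
  E: (7941/53170)²·(1−457/7941)·31800/457 = 1.4628055
  A: (13029/53170)²·(1−2154/13029)·768200/2154 = 17.874571
  D: (12852/53170)²·(1−2691/12852)·1420000/2691 = 24.375217
  → Var(ȳ_str) = 70.369283.
Var(ȳ_srs) = (1 − 8080/53170)·1635000/8080 = 171.60106.
deff = 70.369283 / 171.60106 = 0.4101.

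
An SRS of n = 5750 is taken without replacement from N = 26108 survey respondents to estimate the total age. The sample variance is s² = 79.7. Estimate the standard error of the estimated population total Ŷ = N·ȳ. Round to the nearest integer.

2714

Var(Ŷ) = N²·Var(ȳ) = N²·(1 − n/N)·s²/n.
f = 5750/26108 = 0.22023901; Var(ȳ) = 0.77976099·79.7/5750 = 0.010808165.
Var(Ŷ) = 26108² · 0.010808165 = 7.3671443 × 10^6.
SE(Ŷ) = √(7.3671443 × 10^6) = 2714.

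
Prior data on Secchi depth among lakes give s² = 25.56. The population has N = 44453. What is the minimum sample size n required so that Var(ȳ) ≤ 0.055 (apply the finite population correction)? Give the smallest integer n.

460

Without fpc, n₀ = s²/D = 25.56/0.055 = 464.7273.
With fpc, (1 − n/N)·s²/n ≤ D requires n ≥ n₀/(1 + n₀/N) = 464.7273/(1 + 464.7273/44453) = 459.9191.
Rounding up, n = 460.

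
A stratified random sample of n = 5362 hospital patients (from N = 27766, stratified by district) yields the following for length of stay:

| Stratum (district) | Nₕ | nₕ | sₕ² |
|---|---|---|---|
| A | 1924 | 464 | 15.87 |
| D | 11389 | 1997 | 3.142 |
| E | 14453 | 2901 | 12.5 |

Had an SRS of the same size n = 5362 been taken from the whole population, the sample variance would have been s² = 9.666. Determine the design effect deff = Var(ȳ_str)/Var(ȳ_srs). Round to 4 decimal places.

0.8773

Var(ȳ_str) = Σ Wₕ²(1−fₕ)sₕ²/nₕ with Wₕ = Nₕ/27766:
  A: (1924/27766)²·(1−464/1924)·15.87/464 = 1.2462071 × 10^-4
  D: (11389/27766)²·(1−1997/11389)·3.142/1997 = 2.1829569 × 10^-4
  E: (14453/27766)²·(1−2901/14453)·12.5/2901 = 9.3314864 × 10^-4
  → Var(ȳ_str) = 0.001276065.
Var(ȳ_srs) = (1 − 5362/27766)·9.666/5362 = 0.001454562.
deff = 0.001276065 / 0.001454562 = 0.8773.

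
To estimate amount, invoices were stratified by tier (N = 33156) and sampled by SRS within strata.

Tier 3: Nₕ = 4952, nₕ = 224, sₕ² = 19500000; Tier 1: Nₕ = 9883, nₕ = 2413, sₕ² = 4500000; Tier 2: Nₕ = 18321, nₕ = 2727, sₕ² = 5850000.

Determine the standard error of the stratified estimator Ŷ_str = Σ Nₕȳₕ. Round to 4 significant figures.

Var(Ŷ_str) = Σₕ Nₕ²(1 − fₕ)sₕ²/nₕ.
Tier 3: 4952²·(1 − 224/4952)·19500000/224 = 2.0381901 × 10^12.
Tier 1: 9883²·(1 − 2413/9883)·4500000/2413 = 1.3767801 × 10^11.
Tier 2: 18321²·(1 − 2727/18321)·5850000/2727 = 6.128828 × 10^11.
Sum = 2.7887509 × 10^12.
SE = √(2.7887509 × 10^12) = 1.670 × 10^6.

1.670 × 10^6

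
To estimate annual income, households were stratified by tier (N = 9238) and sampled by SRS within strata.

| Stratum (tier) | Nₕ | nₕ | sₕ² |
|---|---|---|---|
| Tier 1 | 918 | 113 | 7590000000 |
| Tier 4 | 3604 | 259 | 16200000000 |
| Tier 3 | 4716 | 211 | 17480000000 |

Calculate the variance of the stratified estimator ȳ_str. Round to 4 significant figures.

3.004 × 10^7

Var(ȳ_str) = Σₕ Wₕ²(1 − fₕ)sₕ²/nₕ with Wₕ = Nₕ/N, N = 9238.
Tier 1: Wₕ = 0.09937216; term = 0.09937216²·(1 − 0.12309368)·7590000000/113 = 581628.9.
Tier 4: Wₕ = 0.39012773; term = 0.39012773²·(1 − 0.07186459)·16200000000/259 = 8.8356853 × 10^6.
Tier 3: Wₕ = 0.51050011; term = 0.51050011²·(1 − 0.04474131)·17480000000/211 = 2.0623941 × 10^7.
Sum = 3.0041255 × 10^7.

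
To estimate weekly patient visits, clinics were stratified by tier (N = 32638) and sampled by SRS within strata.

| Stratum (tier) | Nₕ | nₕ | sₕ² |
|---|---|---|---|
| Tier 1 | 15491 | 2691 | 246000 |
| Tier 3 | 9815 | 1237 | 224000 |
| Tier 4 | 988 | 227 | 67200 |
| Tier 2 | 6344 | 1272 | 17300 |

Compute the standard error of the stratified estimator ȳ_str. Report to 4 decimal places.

Var(ȳ_str) = Σₕ Wₕ²(1 − fₕ)sₕ²/nₕ with Wₕ = Nₕ/N, N = 32638.
Tier 1: Wₕ = 0.47463080; term = 0.47463080²·(1 − 0.17371377)·246000/2691 = 17.016246.
Tier 3: Wₕ = 0.30072308; term = 0.30072308²·(1 − 0.12603158)·224000/1237 = 14.312239.
Tier 4: Wₕ = 0.03027146; term = 0.03027146²·(1 − 0.22975709)·67200/227 = 0.20894787.
Tier 2: Wₕ = 0.19437466; term = 0.19437466²·(1 − 0.20050441)·17300/1272 = 0.41082261.
Sum = 31.948255.
SE = √(31.948255) = 5.6523.

5.6523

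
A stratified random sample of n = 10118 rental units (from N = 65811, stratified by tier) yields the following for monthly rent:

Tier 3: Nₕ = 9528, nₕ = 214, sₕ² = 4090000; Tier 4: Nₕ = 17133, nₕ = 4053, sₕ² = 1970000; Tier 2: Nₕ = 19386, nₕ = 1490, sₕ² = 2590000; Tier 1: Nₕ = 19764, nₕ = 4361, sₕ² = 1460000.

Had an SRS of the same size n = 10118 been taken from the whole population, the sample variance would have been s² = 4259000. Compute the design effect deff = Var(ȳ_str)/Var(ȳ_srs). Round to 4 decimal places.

1.6269

Var(ȳ_str) = Σ Wₕ²(1−fₕ)sₕ²/nₕ with Wₕ = Nₕ/65811:
  Tier 3: (9528/65811)²·(1−214/9528)·4090000/214 = 391.60708
  Tier 4: (17133/65811)²·(1−4053/17133)·1970000/4053 = 25.149757
  Tier 2: (19386/65811)²·(1−1490/19386)·2590000/1490 = 139.23894
  Tier 1: (19764/65811)²·(1−4361/19764)·1460000/4361 = 23.531518
  → Var(ȳ_str) = 579.5273.
Var(ȳ_srs) = (1 − 10118/65811)·4259000/10118 = 356.21737.
deff = 579.5273 / 356.21737 = 1.6269.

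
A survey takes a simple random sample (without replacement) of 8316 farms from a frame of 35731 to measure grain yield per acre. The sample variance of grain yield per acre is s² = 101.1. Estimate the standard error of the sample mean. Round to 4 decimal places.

0.0966

Under SRS without replacement, Var(ȳ) = (1 − f)·s²/n with f = n/N = 8316/35731 = 0.23273908.
Var(ȳ) = (1 − 0.23273908)·101.1/8316 = 0.76726092·0.012157287 = 0.0093278114.
SE(ȳ) = √(0.0093278114) = 0.0966.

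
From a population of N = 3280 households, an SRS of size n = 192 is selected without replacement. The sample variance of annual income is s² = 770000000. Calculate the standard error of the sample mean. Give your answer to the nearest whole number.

1943

Under SRS without replacement, Var(ȳ) = (1 − f)·s²/n with f = n/N = 192/3280 = 0.05853659.
Var(ȳ) = (1 − 0.05853659)·770000000/192 = 0.94146341·4.0104167 × 10^6 = 3.7756606 × 10^6.
SE(ȳ) = √(3.7756606 × 10^6) = 1943.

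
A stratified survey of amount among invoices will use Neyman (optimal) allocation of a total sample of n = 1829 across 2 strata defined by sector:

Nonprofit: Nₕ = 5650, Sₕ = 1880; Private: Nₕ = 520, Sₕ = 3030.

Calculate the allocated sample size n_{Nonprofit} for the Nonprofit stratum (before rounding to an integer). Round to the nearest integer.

Neyman allocation: nₕ = n·NₕSₕ / Σⱼ NⱼSⱼ.
Σ NⱼSⱼ = 5650·1880 + 520·3030 = 1.21976 × 10^7.
n_{Nonprofit} = 1829·5650·1880 / (1.21976 × 10^7) = 1593.

1593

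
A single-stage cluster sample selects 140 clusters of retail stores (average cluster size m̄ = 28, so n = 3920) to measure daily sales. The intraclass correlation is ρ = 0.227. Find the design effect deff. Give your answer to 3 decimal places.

deff = 1 + (28 − 1)·0.227 = 1 + 6.129 = 7.129.

7.129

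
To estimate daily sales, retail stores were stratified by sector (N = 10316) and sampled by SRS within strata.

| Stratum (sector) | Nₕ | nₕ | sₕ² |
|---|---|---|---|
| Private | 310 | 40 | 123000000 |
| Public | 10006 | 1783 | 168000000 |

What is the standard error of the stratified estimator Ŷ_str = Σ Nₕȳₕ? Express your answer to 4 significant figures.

Var(Ŷ_str) = Σₕ Nₕ²(1 − fₕ)sₕ²/nₕ.
Private: 310²·(1 − 40/310)·123000000/40 = 2.573775 × 10^11.
Public: 10006²·(1 − 1783/10006)·168000000/1783 = 7.7526241 × 10^12.
Sum = 8.0100016 × 10^12.
SE = √(8.0100016 × 10^12) = 2.830 × 10^6.

2.830 × 10^6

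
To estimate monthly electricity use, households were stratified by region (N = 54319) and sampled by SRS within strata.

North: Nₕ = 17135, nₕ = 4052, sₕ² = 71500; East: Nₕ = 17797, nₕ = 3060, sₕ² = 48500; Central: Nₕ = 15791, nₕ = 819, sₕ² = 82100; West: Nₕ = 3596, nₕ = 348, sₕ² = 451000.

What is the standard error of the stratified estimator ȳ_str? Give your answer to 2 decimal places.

Var(ȳ_str) = Σₕ Wₕ²(1 − fₕ)sₕ²/nₕ with Wₕ = Nₕ/N, N = 54319.
North: Wₕ = 0.31545132; term = 0.31545132²·(1 − 0.23647505)·71500/4052 = 1.3406781.
East: Wₕ = 0.32763858; term = 0.32763858²·(1 − 0.17193909)·48500/3060 = 1.4088757.
Central: Wₕ = 0.29070859; term = 0.29070859²·(1 − 0.05186499)·82100/819 = 8.0323972.
West: Wₕ = 0.06620151; term = 0.06620151²·(1 − 0.09677419)·451000/348 = 5.130143.
Sum = 15.912094.
SE = √(15.912094) = 3.99.

3.99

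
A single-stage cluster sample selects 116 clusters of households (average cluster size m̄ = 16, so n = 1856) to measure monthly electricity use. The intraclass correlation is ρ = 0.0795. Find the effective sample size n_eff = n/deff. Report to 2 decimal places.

deff = 1 + (16 − 1)·0.0795 = 1 + 1.1925 = 2.1925.
n_eff = 1856 / 2.1925 = 846.52.

846.52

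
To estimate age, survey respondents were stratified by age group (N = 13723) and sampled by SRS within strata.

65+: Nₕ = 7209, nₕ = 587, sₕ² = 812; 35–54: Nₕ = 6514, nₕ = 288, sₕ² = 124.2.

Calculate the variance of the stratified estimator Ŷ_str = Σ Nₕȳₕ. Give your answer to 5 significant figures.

8.3526 × 10^7

Var(Ŷ_str) = Σₕ Nₕ²(1 − fₕ)sₕ²/nₕ.
65+: 7209²·(1 − 587/7209)·812/587 = 6.6036208 × 10^7.
35–54: 6514²·(1 − 288/6514)·124.2/288 = 1.7489846 × 10^7.
Sum = 8.3526054 × 10^7.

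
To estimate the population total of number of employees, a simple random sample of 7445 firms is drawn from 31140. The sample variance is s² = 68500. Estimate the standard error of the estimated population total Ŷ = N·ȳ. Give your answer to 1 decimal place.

Var(Ŷ) = N²·Var(ȳ) = N²·(1 − n/N)·s²/n.
f = 7445/31140 = 0.23908157; Var(ȳ) = 0.76091843·68500/7445 = 7.0010628.
Var(Ŷ) = 31140² · 7.0010628 = 6.7889278 × 10^9.
SE(Ŷ) = √(6.7889278 × 10^9) = 82395.0.

82395.0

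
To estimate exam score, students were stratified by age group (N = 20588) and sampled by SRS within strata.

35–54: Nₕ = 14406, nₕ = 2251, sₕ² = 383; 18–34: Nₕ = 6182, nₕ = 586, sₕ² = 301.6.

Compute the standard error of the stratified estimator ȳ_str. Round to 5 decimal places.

Var(ȳ_str) = Σₕ Wₕ²(1 − fₕ)sₕ²/nₕ with Wₕ = Nₕ/N, N = 20588.
35–54: Wₕ = 0.69972800; term = 0.69972800²·(1 − 0.15625434)·383/2251 = 0.070289966.
18–34: Wₕ = 0.30027200; term = 0.30027200²·(1 − 0.09479133)·301.6/586 = 0.042006075.
Sum = 0.11229604.
SE = √(0.11229604) = 0.33511.

0.33511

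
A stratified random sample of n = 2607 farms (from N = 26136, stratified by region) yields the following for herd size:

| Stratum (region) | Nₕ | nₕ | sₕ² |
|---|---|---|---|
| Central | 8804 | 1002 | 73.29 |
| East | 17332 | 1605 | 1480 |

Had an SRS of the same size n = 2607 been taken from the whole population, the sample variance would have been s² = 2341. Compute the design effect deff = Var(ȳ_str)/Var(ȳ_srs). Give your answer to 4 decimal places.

0.4643

Var(ȳ_str) = Σ Wₕ²(1−fₕ)sₕ²/nₕ with Wₕ = Nₕ/26136:
  Central: (8804/26136)²·(1−1002/8804)·73.29/1002 = 0.0073550349
  East: (17332/26136)²·(1−1605/17332)·1480/1605 = 0.36796203
  → Var(ȳ_str) = 0.37531706.
Var(ȳ_srs) = (1 − 2607/26136)·2341/2607 = 0.80839707.
deff = 0.37531706 / 0.80839707 = 0.4643.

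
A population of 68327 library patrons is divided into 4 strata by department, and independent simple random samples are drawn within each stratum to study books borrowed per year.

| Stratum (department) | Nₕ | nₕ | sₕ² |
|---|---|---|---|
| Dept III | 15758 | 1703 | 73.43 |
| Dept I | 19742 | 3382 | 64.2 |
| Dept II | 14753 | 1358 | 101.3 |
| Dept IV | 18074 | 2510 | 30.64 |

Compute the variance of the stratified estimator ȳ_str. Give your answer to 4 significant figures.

0.007252

Var(ȳ_str) = Σₕ Wₕ²(1 − fₕ)sₕ²/nₕ with Wₕ = Nₕ/N, N = 68327.
Dept III: Wₕ = 0.23062625; term = 0.23062625²·(1 − 0.10807209)·73.43/1703 = 0.0020455313.
Dept I: Wₕ = 0.28893410; term = 0.28893410²·(1 − 0.17130990)·64.2/3382 = 0.0013132614.
Dept II: Wₕ = 0.21591757; term = 0.21591757²·(1 − 0.09204907)·101.3/1358 = 0.003157534.
Dept IV: Wₕ = 0.26452208; term = 0.26452208²·(1 − 0.13887352)·30.64/2510 = 7.3553922 × 10^-4.
Sum = 0.0072518659.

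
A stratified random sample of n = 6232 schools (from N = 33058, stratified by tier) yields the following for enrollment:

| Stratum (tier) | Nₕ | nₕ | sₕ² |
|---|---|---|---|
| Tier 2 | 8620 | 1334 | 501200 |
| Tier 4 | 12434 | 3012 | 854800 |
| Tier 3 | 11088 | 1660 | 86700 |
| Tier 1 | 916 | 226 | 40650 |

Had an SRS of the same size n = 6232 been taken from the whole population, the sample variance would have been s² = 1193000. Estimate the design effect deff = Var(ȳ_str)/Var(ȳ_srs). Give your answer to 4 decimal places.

Var(ȳ_str) = Σ Wₕ²(1−fₕ)sₕ²/nₕ with Wₕ = Nₕ/33058:
  Tier 2: (8620/33058)²·(1−1334/8620)·501200/1334 = 21.592281
  Tier 4: (12434/33058)²·(1−3012/12434)·854800/3012 = 30.423583
  Tier 3: (11088/33058)²·(1−1660/11088)·86700/1660 = 4.9960946
  Tier 1: (916/33058)²·(1−226/916)·40650/226 = 0.10402639
  → Var(ȳ_str) = 57.115985.
Var(ȳ_srs) = (1 − 6232/33058)·1193000/6232 = 155.34323.
deff = 57.115985 / 155.34323 = 0.3677.

0.3677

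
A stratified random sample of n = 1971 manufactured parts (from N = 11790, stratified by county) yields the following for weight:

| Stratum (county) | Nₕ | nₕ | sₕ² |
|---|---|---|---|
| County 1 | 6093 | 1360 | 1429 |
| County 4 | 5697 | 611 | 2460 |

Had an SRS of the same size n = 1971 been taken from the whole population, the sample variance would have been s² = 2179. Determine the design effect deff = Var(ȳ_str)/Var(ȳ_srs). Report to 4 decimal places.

1.1483

Var(ȳ_str) = Σ Wₕ²(1−fₕ)sₕ²/nₕ with Wₕ = Nₕ/11790:
  County 1: (6093/11790)²·(1−1360/6093)·1429/1360 = 0.2179884
  County 4: (5697/11790)²·(1−611/5697)·2460/611 = 0.83924519
  → Var(ȳ_str) = 1.0572336.
Var(ȳ_srs) = (1 − 1971/11790)·2179/1971 = 0.92071255.
deff = 1.0572336 / 0.92071255 = 1.1483.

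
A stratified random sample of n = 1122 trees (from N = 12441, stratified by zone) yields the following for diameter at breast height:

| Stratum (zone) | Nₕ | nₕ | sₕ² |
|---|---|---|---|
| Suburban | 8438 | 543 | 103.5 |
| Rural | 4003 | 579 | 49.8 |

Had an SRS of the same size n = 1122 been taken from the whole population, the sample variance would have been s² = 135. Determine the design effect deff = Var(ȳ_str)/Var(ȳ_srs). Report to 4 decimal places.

Var(ȳ_str) = Σ Wₕ²(1−fₕ)sₕ²/nₕ with Wₕ = Nₕ/12441:
  Suburban: (8438/12441)²·(1−543/8438)·103.5/543 = 0.082039234
  Rural: (4003/12441)²·(1−579/4003)·49.8/579 = 0.0076165719
  → Var(ȳ_str) = 0.089655806.
Var(ȳ_srs) = (1 − 1122/12441)·135/1122 = 0.10946964.
deff = 0.089655806 / 0.10946964 = 0.8190.

0.8190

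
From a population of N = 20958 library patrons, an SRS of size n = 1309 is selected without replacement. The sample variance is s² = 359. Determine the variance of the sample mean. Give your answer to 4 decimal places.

0.2571

Under SRS without replacement, Var(ȳ) = (1 − f)·s²/n with f = n/N = 1309/20958 = 0.06245825.
Var(ȳ) = (1 − 0.06245825)·359/1309 = 0.93754175·0.27425516 = 0.25712566.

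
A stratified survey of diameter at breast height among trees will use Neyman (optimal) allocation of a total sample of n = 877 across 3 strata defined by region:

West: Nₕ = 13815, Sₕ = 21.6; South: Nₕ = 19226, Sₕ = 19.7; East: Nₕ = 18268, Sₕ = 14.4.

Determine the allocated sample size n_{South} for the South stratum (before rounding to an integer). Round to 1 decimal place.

Neyman allocation: nₕ = n·NₕSₕ / Σⱼ NⱼSⱼ.
Σ NⱼSⱼ = 13815·21.6 + 19226·19.7 + 18268·14.4 = 940215.4.
n_{South} = 877·19226·19.7 / 940215.4 = 353.3.

353.3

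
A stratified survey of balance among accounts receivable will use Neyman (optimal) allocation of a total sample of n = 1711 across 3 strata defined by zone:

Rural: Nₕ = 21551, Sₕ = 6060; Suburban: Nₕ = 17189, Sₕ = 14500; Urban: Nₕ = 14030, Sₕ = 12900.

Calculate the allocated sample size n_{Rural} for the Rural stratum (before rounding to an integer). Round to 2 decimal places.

Neyman allocation: nₕ = n·NₕSₕ / Σⱼ NⱼSⱼ.
Σ NⱼSⱼ = 21551·6060 + 17189·14500 + 14030·12900 = 5.6082656 × 10^8.
n_{Rural} = 1711·21551·6060 / (5.6082656 × 10^8) = 398.44.

398.44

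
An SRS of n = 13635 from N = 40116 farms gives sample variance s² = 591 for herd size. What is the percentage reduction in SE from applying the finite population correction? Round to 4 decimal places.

18.7528

f = n/N = 13635/40116 = 0.33988932.
SE_no-fpc = √(s²/n) = 0.20819302; SE_fpc = √((1−f)s²/n) = 0.16915099.
Ratio = √(1−f) = 0.81247196. Reduction = 100·(1 − 0.81247196) = 18.7528%.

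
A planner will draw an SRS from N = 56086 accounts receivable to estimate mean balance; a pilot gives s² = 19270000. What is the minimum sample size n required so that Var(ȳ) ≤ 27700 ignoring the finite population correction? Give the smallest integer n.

696

Without fpc, n₀ = s²/D = 19270000/27700 = 695.6679.
Rounding up, n = 696.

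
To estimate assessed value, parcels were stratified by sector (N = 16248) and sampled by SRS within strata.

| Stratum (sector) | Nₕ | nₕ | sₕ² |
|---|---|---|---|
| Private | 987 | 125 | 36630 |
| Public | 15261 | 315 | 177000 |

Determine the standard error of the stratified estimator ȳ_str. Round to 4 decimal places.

Var(ȳ_str) = Σₕ Wₕ²(1 − fₕ)sₕ²/nₕ with Wₕ = Nₕ/N, N = 16248.
Private: Wₕ = 0.06074594; term = 0.06074594²·(1 − 0.12664640)·36630/125 = 0.94439027.
Public: Wₕ = 0.93925406; term = 0.93925406²·(1 − 0.02064085)·177000/315 = 485.47946.
Sum = 486.42385.
SE = √(486.42385) = 22.0550.

22.0550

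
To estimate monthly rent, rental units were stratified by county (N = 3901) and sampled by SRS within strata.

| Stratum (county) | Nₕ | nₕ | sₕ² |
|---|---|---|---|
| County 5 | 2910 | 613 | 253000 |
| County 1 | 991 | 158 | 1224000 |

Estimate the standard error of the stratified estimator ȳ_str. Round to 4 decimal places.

Var(ȳ_str) = Σₕ Wₕ²(1 − fₕ)sₕ²/nₕ with Wₕ = Nₕ/N, N = 3901.
County 5: Wₕ = 0.74596257; term = 0.74596257²·(1 − 0.21065292)·253000/613 = 181.28511.
County 1: Wₕ = 0.25403743; term = 0.25403743²·(1 − 0.15943491)·1224000/158 = 420.2339.
Sum = 601.51901.
SE = √(601.51901) = 24.5259.

24.5259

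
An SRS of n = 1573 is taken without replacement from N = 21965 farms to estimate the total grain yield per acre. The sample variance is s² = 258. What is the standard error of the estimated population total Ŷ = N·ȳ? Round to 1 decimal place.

8571.2

Var(Ŷ) = N²·Var(ȳ) = N²·(1 − n/N)·s²/n.
f = 1573/21965 = 0.07161393; Var(ȳ) = 0.92838607·258/1573 = 0.15227184.
Var(Ŷ) = 21965² · 0.15227184 = 7.3465258 × 10^7.
SE(Ŷ) = √(7.3465258 × 10^7) = 8571.2.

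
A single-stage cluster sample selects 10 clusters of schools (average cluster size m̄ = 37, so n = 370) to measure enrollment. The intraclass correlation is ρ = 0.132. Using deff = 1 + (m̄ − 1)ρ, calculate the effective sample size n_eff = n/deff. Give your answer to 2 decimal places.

64.33

deff = 1 + (37 − 1)·0.132 = 1 + 4.752 = 5.752.
n_eff = 370 / 5.752 = 64.33.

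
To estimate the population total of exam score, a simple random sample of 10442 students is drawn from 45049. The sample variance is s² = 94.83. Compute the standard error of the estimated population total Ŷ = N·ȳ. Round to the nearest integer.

Var(Ŷ) = N²·Var(ȳ) = N²·(1 − n/N)·s²/n.
f = 10442/45049 = 0.23179205; Var(ȳ) = 0.76820795·94.83/10442 = 0.0069765524.
Var(Ŷ) = 45049² · 0.0069765524 = 1.4158302 × 10^7.
SE(Ŷ) = √(1.4158302 × 10^7) = 3763.

3763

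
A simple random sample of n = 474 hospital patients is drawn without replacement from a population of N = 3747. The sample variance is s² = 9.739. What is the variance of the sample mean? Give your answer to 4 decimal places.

0.0179

Under SRS without replacement, Var(ȳ) = (1 − f)·s²/n with f = n/N = 474/3747 = 0.12650120.
Var(ȳ) = (1 − 0.12650120)·9.739/474 = 0.87349880·0.020546414 = 0.017947268.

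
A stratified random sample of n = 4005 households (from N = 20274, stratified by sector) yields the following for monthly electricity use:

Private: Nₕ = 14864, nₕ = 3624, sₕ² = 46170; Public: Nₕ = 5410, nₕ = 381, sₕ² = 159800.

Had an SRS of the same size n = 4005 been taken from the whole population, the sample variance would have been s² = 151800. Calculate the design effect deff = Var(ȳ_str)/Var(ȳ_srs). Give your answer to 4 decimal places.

Var(ȳ_str) = Σ Wₕ²(1−fₕ)sₕ²/nₕ with Wₕ = Nₕ/20274:
  Private: (14864/20274)²·(1−3624/14864)·46170/3624 = 5.1783906
  Public: (5410/20274)²·(1−381/5410)·159800/381 = 27.762068
  → Var(ȳ_str) = 32.940459.
Var(ȳ_srs) = (1 − 4005/20274)·151800/4005 = 30.415199.
deff = 32.940459 / 30.415199 = 1.0830.

1.0830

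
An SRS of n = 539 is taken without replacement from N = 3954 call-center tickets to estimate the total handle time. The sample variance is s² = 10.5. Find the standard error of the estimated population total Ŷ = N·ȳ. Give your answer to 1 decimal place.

512.9

Var(Ŷ) = N²·Var(ȳ) = N²·(1 − n/N)·s²/n.
f = 539/3954 = 0.13631765; Var(ȳ) = 0.86368235·10.5/539 = 0.016824981.
Var(Ŷ) = 3954² · 0.016824981 = 263043.7.
SE(Ŷ) = √(263043.7) = 512.9.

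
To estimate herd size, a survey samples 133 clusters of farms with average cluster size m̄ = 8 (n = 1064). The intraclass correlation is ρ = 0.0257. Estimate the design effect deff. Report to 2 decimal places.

1.18

deff = 1 + (8 − 1)·0.0257 = 1 + 0.1799 = 1.1799.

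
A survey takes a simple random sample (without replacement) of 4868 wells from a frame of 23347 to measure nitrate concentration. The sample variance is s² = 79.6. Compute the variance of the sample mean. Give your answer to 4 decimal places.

0.0129

Under SRS without replacement, Var(ȳ) = (1 − f)·s²/n with f = n/N = 4868/23347 = 0.20850645.
Var(ȳ) = (1 − 0.20850645)·79.6/4868 = 0.79149355·0.016351684 = 0.012942253.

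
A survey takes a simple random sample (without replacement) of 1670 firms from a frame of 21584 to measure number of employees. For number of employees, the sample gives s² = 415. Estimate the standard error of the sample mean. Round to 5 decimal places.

Under SRS without replacement, Var(ȳ) = (1 − f)·s²/n with f = n/N = 1670/21584 = 0.07737213.
Var(ȳ) = (1 − 0.07737213)·415/1670 = 0.92262787·0.24850299 = 0.22927579.
SE(ȳ) = √(0.22927579) = 0.47883.

0.47883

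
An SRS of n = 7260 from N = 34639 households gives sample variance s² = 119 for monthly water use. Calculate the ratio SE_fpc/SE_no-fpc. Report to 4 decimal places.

f = n/N = 7260/34639 = 0.20959035.
SE_no-fpc = √(s²/n) = 0.12802806; SE_fpc = √((1−f)s²/n) = 0.11382333.
Ratio = √(1−f) = 0.88904986.

0.8890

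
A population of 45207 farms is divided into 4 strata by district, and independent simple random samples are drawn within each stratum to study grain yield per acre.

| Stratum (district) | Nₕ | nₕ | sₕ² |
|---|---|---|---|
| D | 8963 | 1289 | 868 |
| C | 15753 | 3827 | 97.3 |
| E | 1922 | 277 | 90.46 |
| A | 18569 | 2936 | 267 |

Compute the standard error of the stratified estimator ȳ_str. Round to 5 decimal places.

0.19602

Var(ȳ_str) = Σₕ Wₕ²(1 − fₕ)sₕ²/nₕ with Wₕ = Nₕ/N, N = 45207.
D: Wₕ = 0.19826576; term = 0.19826576²·(1 − 0.14381346)·868/1289 = 0.02266369.
C: Wₕ = 0.34846373; term = 0.34846373²·(1 − 0.24293785)·97.3/3827 = 0.002337228.
E: Wₕ = 0.04251554; term = 0.04251554²·(1 − 0.14412071)·90.46/277 = 5.0522487 × 10^-4.
A: Wₕ = 0.41075497; term = 0.41075497²·(1 − 0.15811298)·267/2936 = 0.012917387.
Sum = 0.03842353.
SE = √(0.03842353) = 0.19602.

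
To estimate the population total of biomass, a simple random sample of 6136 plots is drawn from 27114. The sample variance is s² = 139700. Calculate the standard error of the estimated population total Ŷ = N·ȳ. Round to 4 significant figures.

113800

Var(Ŷ) = N²·Var(ȳ) = N²·(1 − n/N)·s²/n.
f = 6136/27114 = 0.22630375; Var(ȳ) = 0.77369625·139700/6136 = 17.614955.
Var(Ŷ) = 27114² · 17.614955 = 1.2949969 × 10^10.
SE(Ŷ) = √(1.2949969 × 10^10) = 113800.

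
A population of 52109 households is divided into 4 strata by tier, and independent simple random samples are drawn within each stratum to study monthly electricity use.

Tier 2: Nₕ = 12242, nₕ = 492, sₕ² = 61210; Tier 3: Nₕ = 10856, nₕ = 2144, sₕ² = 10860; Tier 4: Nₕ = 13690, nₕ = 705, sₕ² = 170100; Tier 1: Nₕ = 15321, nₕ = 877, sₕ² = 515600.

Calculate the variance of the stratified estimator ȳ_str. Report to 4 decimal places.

Var(ȳ_str) = Σₕ Wₕ²(1 − fₕ)sₕ²/nₕ with Wₕ = Nₕ/N, N = 52109.
Tier 2: Wₕ = 0.23493063; term = 0.23493063²·(1 − 0.04018951)·61210/492 = 6.5905558.
Tier 3: Wₕ = 0.20833253; term = 0.20833253²·(1 − 0.19749447)·10860/2144 = 0.1764279.
Tier 4: Wₕ = 0.26271853; term = 0.26271853²·(1 − 0.05149744)·170100/705 = 15.795563.
Tier 1: Wₕ = 0.29401831; term = 0.29401831²·(1 − 0.05724169)·515600/877 = 47.914.
Sum = 70.476547.

70.4765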